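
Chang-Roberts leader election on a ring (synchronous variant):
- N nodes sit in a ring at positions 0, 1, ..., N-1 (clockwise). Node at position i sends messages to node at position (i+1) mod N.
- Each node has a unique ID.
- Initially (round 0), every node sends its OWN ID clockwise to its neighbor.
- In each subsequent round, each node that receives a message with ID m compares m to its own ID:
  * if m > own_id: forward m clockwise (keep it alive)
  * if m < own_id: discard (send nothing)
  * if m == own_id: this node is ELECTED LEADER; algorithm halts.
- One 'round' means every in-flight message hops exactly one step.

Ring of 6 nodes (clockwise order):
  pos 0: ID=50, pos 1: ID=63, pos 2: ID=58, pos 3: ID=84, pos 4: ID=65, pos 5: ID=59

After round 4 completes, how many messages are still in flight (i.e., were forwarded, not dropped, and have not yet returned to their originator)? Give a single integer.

Answer: 2

Derivation:
Round 1: pos1(id63) recv 50: drop; pos2(id58) recv 63: fwd; pos3(id84) recv 58: drop; pos4(id65) recv 84: fwd; pos5(id59) recv 65: fwd; pos0(id50) recv 59: fwd
Round 2: pos3(id84) recv 63: drop; pos5(id59) recv 84: fwd; pos0(id50) recv 65: fwd; pos1(id63) recv 59: drop
Round 3: pos0(id50) recv 84: fwd; pos1(id63) recv 65: fwd
Round 4: pos1(id63) recv 84: fwd; pos2(id58) recv 65: fwd
After round 4: 2 messages still in flight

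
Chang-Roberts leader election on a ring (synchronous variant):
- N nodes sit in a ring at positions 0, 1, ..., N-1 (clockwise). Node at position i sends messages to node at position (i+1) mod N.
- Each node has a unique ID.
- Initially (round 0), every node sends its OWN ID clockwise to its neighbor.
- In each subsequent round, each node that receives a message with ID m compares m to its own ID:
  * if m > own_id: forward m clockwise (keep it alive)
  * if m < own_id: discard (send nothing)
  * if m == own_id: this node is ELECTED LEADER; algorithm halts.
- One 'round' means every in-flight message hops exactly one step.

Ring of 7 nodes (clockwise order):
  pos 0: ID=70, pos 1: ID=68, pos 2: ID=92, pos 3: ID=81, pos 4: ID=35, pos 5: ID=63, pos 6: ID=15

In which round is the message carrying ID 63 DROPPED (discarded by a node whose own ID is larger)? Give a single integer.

Round 1: pos1(id68) recv 70: fwd; pos2(id92) recv 68: drop; pos3(id81) recv 92: fwd; pos4(id35) recv 81: fwd; pos5(id63) recv 35: drop; pos6(id15) recv 63: fwd; pos0(id70) recv 15: drop
Round 2: pos2(id92) recv 70: drop; pos4(id35) recv 92: fwd; pos5(id63) recv 81: fwd; pos0(id70) recv 63: drop
Round 3: pos5(id63) recv 92: fwd; pos6(id15) recv 81: fwd
Round 4: pos6(id15) recv 92: fwd; pos0(id70) recv 81: fwd
Round 5: pos0(id70) recv 92: fwd; pos1(id68) recv 81: fwd
Round 6: pos1(id68) recv 92: fwd; pos2(id92) recv 81: drop
Round 7: pos2(id92) recv 92: ELECTED
Message ID 63 originates at pos 5; dropped at pos 0 in round 2

Answer: 2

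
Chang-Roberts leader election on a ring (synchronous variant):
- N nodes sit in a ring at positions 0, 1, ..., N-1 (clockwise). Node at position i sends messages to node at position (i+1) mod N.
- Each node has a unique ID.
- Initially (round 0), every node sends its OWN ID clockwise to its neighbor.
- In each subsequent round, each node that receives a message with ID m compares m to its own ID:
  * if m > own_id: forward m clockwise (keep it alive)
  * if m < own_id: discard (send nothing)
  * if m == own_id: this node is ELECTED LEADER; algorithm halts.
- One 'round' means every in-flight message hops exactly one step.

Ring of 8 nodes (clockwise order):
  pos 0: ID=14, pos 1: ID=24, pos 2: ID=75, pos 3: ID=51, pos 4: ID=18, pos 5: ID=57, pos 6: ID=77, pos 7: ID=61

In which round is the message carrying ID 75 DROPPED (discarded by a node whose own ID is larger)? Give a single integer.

Round 1: pos1(id24) recv 14: drop; pos2(id75) recv 24: drop; pos3(id51) recv 75: fwd; pos4(id18) recv 51: fwd; pos5(id57) recv 18: drop; pos6(id77) recv 57: drop; pos7(id61) recv 77: fwd; pos0(id14) recv 61: fwd
Round 2: pos4(id18) recv 75: fwd; pos5(id57) recv 51: drop; pos0(id14) recv 77: fwd; pos1(id24) recv 61: fwd
Round 3: pos5(id57) recv 75: fwd; pos1(id24) recv 77: fwd; pos2(id75) recv 61: drop
Round 4: pos6(id77) recv 75: drop; pos2(id75) recv 77: fwd
Round 5: pos3(id51) recv 77: fwd
Round 6: pos4(id18) recv 77: fwd
Round 7: pos5(id57) recv 77: fwd
Round 8: pos6(id77) recv 77: ELECTED
Message ID 75 originates at pos 2; dropped at pos 6 in round 4

Answer: 4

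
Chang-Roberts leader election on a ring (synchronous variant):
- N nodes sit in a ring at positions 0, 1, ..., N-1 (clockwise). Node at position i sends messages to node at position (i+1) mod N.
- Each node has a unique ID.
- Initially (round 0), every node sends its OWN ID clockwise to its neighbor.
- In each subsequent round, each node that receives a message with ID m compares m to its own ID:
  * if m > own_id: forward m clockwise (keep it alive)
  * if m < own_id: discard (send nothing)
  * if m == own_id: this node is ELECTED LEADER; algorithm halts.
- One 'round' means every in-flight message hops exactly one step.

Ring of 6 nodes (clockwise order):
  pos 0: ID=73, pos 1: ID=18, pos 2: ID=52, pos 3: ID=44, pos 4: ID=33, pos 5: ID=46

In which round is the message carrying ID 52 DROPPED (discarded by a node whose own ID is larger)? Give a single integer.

Round 1: pos1(id18) recv 73: fwd; pos2(id52) recv 18: drop; pos3(id44) recv 52: fwd; pos4(id33) recv 44: fwd; pos5(id46) recv 33: drop; pos0(id73) recv 46: drop
Round 2: pos2(id52) recv 73: fwd; pos4(id33) recv 52: fwd; pos5(id46) recv 44: drop
Round 3: pos3(id44) recv 73: fwd; pos5(id46) recv 52: fwd
Round 4: pos4(id33) recv 73: fwd; pos0(id73) recv 52: drop
Round 5: pos5(id46) recv 73: fwd
Round 6: pos0(id73) recv 73: ELECTED
Message ID 52 originates at pos 2; dropped at pos 0 in round 4

Answer: 4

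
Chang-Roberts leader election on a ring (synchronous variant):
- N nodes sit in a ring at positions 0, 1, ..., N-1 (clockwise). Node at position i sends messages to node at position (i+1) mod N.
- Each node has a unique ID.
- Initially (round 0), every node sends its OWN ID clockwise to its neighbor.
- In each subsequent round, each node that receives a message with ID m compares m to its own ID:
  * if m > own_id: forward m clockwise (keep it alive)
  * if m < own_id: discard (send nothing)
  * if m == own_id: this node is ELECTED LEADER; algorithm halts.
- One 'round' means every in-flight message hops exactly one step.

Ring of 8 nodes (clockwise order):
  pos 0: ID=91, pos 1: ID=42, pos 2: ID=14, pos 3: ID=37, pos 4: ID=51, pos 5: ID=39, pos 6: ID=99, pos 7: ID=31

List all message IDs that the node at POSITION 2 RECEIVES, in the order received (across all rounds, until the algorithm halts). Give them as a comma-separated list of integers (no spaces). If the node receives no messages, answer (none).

Answer: 42,91,99

Derivation:
Round 1: pos1(id42) recv 91: fwd; pos2(id14) recv 42: fwd; pos3(id37) recv 14: drop; pos4(id51) recv 37: drop; pos5(id39) recv 51: fwd; pos6(id99) recv 39: drop; pos7(id31) recv 99: fwd; pos0(id91) recv 31: drop
Round 2: pos2(id14) recv 91: fwd; pos3(id37) recv 42: fwd; pos6(id99) recv 51: drop; pos0(id91) recv 99: fwd
Round 3: pos3(id37) recv 91: fwd; pos4(id51) recv 42: drop; pos1(id42) recv 99: fwd
Round 4: pos4(id51) recv 91: fwd; pos2(id14) recv 99: fwd
Round 5: pos5(id39) recv 91: fwd; pos3(id37) recv 99: fwd
Round 6: pos6(id99) recv 91: drop; pos4(id51) recv 99: fwd
Round 7: pos5(id39) recv 99: fwd
Round 8: pos6(id99) recv 99: ELECTED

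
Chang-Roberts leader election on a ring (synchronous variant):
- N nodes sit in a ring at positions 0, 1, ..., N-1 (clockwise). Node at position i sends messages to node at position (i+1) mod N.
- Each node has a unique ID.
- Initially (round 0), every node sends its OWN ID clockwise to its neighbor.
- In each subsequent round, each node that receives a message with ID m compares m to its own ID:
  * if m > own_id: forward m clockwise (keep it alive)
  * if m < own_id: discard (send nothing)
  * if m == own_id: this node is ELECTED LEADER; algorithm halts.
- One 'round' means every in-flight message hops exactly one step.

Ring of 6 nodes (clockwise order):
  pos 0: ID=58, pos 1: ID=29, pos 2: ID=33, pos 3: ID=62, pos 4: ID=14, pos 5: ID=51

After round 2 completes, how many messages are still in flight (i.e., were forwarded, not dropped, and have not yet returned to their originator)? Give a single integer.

Answer: 2

Derivation:
Round 1: pos1(id29) recv 58: fwd; pos2(id33) recv 29: drop; pos3(id62) recv 33: drop; pos4(id14) recv 62: fwd; pos5(id51) recv 14: drop; pos0(id58) recv 51: drop
Round 2: pos2(id33) recv 58: fwd; pos5(id51) recv 62: fwd
After round 2: 2 messages still in flight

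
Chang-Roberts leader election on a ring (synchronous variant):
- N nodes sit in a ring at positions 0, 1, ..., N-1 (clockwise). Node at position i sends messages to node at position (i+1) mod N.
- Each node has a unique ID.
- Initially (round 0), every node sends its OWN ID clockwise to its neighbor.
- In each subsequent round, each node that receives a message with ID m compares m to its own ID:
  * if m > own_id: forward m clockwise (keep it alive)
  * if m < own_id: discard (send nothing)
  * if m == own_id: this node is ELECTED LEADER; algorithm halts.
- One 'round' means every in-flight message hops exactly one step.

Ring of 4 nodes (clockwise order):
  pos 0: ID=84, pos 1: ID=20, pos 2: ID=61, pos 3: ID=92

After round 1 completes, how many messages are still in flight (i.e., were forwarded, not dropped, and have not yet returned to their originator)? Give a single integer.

Answer: 2

Derivation:
Round 1: pos1(id20) recv 84: fwd; pos2(id61) recv 20: drop; pos3(id92) recv 61: drop; pos0(id84) recv 92: fwd
After round 1: 2 messages still in flight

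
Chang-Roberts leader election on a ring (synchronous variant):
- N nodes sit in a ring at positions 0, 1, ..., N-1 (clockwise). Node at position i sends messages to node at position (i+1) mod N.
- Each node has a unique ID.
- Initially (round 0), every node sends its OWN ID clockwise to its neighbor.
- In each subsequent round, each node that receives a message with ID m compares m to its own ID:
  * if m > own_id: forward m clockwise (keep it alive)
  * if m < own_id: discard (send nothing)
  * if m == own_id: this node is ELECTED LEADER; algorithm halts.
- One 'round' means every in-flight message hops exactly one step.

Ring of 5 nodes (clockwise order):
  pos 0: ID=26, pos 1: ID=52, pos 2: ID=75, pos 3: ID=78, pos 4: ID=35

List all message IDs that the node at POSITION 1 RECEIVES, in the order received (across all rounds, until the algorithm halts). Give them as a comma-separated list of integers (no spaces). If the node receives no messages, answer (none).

Round 1: pos1(id52) recv 26: drop; pos2(id75) recv 52: drop; pos3(id78) recv 75: drop; pos4(id35) recv 78: fwd; pos0(id26) recv 35: fwd
Round 2: pos0(id26) recv 78: fwd; pos1(id52) recv 35: drop
Round 3: pos1(id52) recv 78: fwd
Round 4: pos2(id75) recv 78: fwd
Round 5: pos3(id78) recv 78: ELECTED

Answer: 26,35,78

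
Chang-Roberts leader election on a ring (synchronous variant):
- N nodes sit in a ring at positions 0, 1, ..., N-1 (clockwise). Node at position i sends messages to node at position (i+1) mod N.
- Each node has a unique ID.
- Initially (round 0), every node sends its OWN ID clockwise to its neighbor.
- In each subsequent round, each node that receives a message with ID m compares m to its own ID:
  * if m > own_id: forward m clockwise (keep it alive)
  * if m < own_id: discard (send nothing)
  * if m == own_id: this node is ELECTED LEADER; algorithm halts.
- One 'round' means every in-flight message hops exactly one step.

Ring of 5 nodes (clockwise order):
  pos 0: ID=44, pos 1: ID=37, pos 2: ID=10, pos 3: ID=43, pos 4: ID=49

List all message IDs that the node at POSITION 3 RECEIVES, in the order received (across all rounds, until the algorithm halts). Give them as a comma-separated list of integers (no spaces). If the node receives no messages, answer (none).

Answer: 10,37,44,49

Derivation:
Round 1: pos1(id37) recv 44: fwd; pos2(id10) recv 37: fwd; pos3(id43) recv 10: drop; pos4(id49) recv 43: drop; pos0(id44) recv 49: fwd
Round 2: pos2(id10) recv 44: fwd; pos3(id43) recv 37: drop; pos1(id37) recv 49: fwd
Round 3: pos3(id43) recv 44: fwd; pos2(id10) recv 49: fwd
Round 4: pos4(id49) recv 44: drop; pos3(id43) recv 49: fwd
Round 5: pos4(id49) recv 49: ELECTED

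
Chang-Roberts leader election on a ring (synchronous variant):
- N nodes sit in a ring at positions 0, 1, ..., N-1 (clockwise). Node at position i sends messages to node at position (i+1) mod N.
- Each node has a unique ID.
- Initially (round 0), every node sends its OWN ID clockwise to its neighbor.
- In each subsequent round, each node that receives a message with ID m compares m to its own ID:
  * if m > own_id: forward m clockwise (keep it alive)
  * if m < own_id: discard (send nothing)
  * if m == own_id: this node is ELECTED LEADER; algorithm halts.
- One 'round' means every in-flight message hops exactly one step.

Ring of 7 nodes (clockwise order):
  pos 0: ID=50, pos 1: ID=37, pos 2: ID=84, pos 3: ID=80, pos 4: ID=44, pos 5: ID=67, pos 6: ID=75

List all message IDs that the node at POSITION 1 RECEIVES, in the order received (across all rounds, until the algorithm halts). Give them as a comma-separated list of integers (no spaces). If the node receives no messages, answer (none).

Round 1: pos1(id37) recv 50: fwd; pos2(id84) recv 37: drop; pos3(id80) recv 84: fwd; pos4(id44) recv 80: fwd; pos5(id67) recv 44: drop; pos6(id75) recv 67: drop; pos0(id50) recv 75: fwd
Round 2: pos2(id84) recv 50: drop; pos4(id44) recv 84: fwd; pos5(id67) recv 80: fwd; pos1(id37) recv 75: fwd
Round 3: pos5(id67) recv 84: fwd; pos6(id75) recv 80: fwd; pos2(id84) recv 75: drop
Round 4: pos6(id75) recv 84: fwd; pos0(id50) recv 80: fwd
Round 5: pos0(id50) recv 84: fwd; pos1(id37) recv 80: fwd
Round 6: pos1(id37) recv 84: fwd; pos2(id84) recv 80: drop
Round 7: pos2(id84) recv 84: ELECTED

Answer: 50,75,80,84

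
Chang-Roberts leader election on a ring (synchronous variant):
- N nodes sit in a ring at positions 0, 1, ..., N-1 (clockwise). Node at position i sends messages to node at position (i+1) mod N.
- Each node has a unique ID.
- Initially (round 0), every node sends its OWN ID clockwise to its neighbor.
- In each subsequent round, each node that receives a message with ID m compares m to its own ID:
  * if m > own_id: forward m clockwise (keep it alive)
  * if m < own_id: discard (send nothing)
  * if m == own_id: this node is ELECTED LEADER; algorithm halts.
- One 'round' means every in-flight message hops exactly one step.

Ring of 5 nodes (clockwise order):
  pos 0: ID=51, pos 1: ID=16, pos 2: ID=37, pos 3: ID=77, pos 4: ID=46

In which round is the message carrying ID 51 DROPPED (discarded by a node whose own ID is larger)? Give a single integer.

Round 1: pos1(id16) recv 51: fwd; pos2(id37) recv 16: drop; pos3(id77) recv 37: drop; pos4(id46) recv 77: fwd; pos0(id51) recv 46: drop
Round 2: pos2(id37) recv 51: fwd; pos0(id51) recv 77: fwd
Round 3: pos3(id77) recv 51: drop; pos1(id16) recv 77: fwd
Round 4: pos2(id37) recv 77: fwd
Round 5: pos3(id77) recv 77: ELECTED
Message ID 51 originates at pos 0; dropped at pos 3 in round 3

Answer: 3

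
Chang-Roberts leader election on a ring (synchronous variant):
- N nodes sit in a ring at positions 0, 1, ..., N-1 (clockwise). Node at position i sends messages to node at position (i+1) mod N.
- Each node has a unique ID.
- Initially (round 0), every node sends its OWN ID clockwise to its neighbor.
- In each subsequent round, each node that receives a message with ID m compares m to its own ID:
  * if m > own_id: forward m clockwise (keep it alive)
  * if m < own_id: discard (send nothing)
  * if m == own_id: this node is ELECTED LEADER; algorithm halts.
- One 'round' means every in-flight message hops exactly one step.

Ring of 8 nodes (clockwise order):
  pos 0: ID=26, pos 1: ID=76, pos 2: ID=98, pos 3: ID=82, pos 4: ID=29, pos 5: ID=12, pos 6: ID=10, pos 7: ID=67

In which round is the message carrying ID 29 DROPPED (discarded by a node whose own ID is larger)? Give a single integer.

Answer: 3

Derivation:
Round 1: pos1(id76) recv 26: drop; pos2(id98) recv 76: drop; pos3(id82) recv 98: fwd; pos4(id29) recv 82: fwd; pos5(id12) recv 29: fwd; pos6(id10) recv 12: fwd; pos7(id67) recv 10: drop; pos0(id26) recv 67: fwd
Round 2: pos4(id29) recv 98: fwd; pos5(id12) recv 82: fwd; pos6(id10) recv 29: fwd; pos7(id67) recv 12: drop; pos1(id76) recv 67: drop
Round 3: pos5(id12) recv 98: fwd; pos6(id10) recv 82: fwd; pos7(id67) recv 29: drop
Round 4: pos6(id10) recv 98: fwd; pos7(id67) recv 82: fwd
Round 5: pos7(id67) recv 98: fwd; pos0(id26) recv 82: fwd
Round 6: pos0(id26) recv 98: fwd; pos1(id76) recv 82: fwd
Round 7: pos1(id76) recv 98: fwd; pos2(id98) recv 82: drop
Round 8: pos2(id98) recv 98: ELECTED
Message ID 29 originates at pos 4; dropped at pos 7 in round 3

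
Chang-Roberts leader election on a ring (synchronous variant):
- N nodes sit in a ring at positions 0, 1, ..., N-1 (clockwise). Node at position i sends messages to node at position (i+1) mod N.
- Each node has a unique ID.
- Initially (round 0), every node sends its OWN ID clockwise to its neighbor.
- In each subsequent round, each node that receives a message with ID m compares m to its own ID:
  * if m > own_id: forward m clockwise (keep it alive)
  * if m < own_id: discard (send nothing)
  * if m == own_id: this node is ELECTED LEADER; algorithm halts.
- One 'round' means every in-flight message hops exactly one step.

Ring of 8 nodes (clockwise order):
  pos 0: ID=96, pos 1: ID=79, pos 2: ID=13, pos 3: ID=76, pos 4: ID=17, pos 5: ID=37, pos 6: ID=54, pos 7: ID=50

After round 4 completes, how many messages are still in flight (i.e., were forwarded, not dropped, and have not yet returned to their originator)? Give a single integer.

Answer: 3

Derivation:
Round 1: pos1(id79) recv 96: fwd; pos2(id13) recv 79: fwd; pos3(id76) recv 13: drop; pos4(id17) recv 76: fwd; pos5(id37) recv 17: drop; pos6(id54) recv 37: drop; pos7(id50) recv 54: fwd; pos0(id96) recv 50: drop
Round 2: pos2(id13) recv 96: fwd; pos3(id76) recv 79: fwd; pos5(id37) recv 76: fwd; pos0(id96) recv 54: drop
Round 3: pos3(id76) recv 96: fwd; pos4(id17) recv 79: fwd; pos6(id54) recv 76: fwd
Round 4: pos4(id17) recv 96: fwd; pos5(id37) recv 79: fwd; pos7(id50) recv 76: fwd
After round 4: 3 messages still in flight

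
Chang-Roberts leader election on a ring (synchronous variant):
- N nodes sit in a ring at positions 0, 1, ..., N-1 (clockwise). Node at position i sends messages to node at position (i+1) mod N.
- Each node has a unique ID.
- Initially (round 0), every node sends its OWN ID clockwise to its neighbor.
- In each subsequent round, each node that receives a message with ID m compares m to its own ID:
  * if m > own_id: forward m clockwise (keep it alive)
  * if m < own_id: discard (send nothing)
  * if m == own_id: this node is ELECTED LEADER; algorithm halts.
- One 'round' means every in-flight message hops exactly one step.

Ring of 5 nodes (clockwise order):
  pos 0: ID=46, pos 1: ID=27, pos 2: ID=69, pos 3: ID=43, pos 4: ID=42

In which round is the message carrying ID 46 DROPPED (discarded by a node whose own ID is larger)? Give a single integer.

Answer: 2

Derivation:
Round 1: pos1(id27) recv 46: fwd; pos2(id69) recv 27: drop; pos3(id43) recv 69: fwd; pos4(id42) recv 43: fwd; pos0(id46) recv 42: drop
Round 2: pos2(id69) recv 46: drop; pos4(id42) recv 69: fwd; pos0(id46) recv 43: drop
Round 3: pos0(id46) recv 69: fwd
Round 4: pos1(id27) recv 69: fwd
Round 5: pos2(id69) recv 69: ELECTED
Message ID 46 originates at pos 0; dropped at pos 2 in round 2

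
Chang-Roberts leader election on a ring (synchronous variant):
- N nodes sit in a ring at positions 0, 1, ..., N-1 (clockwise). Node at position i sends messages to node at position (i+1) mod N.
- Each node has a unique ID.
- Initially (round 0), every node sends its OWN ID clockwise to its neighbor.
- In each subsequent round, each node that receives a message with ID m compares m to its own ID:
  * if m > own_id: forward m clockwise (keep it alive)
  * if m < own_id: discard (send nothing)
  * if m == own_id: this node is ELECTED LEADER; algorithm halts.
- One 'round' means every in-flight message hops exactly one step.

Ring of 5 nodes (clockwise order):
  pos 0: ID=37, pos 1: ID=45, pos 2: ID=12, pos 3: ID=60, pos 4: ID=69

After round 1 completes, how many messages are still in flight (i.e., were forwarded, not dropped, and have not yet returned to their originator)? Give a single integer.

Round 1: pos1(id45) recv 37: drop; pos2(id12) recv 45: fwd; pos3(id60) recv 12: drop; pos4(id69) recv 60: drop; pos0(id37) recv 69: fwd
After round 1: 2 messages still in flight

Answer: 2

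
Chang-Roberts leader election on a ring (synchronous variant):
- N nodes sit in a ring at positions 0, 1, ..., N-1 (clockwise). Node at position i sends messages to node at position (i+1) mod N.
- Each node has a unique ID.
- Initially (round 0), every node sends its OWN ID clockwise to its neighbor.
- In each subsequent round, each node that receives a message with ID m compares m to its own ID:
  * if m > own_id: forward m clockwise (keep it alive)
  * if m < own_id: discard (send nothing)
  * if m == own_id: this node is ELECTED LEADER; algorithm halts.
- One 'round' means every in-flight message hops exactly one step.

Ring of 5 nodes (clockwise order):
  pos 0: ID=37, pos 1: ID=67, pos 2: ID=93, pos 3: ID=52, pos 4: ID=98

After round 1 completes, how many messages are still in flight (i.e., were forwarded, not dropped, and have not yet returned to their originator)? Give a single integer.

Answer: 2

Derivation:
Round 1: pos1(id67) recv 37: drop; pos2(id93) recv 67: drop; pos3(id52) recv 93: fwd; pos4(id98) recv 52: drop; pos0(id37) recv 98: fwd
After round 1: 2 messages still in flight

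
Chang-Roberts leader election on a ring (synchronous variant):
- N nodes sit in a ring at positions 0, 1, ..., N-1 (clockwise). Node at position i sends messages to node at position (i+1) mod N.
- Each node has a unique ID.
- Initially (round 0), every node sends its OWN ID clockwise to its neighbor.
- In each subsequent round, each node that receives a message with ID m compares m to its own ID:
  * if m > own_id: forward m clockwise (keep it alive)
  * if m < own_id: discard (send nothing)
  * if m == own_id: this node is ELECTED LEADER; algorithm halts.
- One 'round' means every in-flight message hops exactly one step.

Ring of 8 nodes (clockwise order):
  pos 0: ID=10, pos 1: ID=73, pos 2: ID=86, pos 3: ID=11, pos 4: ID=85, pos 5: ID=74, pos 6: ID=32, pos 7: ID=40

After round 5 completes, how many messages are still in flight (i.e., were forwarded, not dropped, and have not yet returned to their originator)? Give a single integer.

Answer: 2

Derivation:
Round 1: pos1(id73) recv 10: drop; pos2(id86) recv 73: drop; pos3(id11) recv 86: fwd; pos4(id85) recv 11: drop; pos5(id74) recv 85: fwd; pos6(id32) recv 74: fwd; pos7(id40) recv 32: drop; pos0(id10) recv 40: fwd
Round 2: pos4(id85) recv 86: fwd; pos6(id32) recv 85: fwd; pos7(id40) recv 74: fwd; pos1(id73) recv 40: drop
Round 3: pos5(id74) recv 86: fwd; pos7(id40) recv 85: fwd; pos0(id10) recv 74: fwd
Round 4: pos6(id32) recv 86: fwd; pos0(id10) recv 85: fwd; pos1(id73) recv 74: fwd
Round 5: pos7(id40) recv 86: fwd; pos1(id73) recv 85: fwd; pos2(id86) recv 74: drop
After round 5: 2 messages still in flight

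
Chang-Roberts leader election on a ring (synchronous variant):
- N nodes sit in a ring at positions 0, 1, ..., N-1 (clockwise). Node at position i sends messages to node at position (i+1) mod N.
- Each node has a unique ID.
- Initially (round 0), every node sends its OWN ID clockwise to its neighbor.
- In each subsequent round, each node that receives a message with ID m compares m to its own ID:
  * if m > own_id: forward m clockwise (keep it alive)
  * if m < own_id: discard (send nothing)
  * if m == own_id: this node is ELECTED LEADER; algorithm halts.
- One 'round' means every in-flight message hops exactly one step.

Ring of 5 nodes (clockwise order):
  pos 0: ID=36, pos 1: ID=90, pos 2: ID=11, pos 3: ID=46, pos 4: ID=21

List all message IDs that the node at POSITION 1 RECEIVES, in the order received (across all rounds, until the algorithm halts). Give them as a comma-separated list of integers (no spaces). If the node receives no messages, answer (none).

Answer: 36,46,90

Derivation:
Round 1: pos1(id90) recv 36: drop; pos2(id11) recv 90: fwd; pos3(id46) recv 11: drop; pos4(id21) recv 46: fwd; pos0(id36) recv 21: drop
Round 2: pos3(id46) recv 90: fwd; pos0(id36) recv 46: fwd
Round 3: pos4(id21) recv 90: fwd; pos1(id90) recv 46: drop
Round 4: pos0(id36) recv 90: fwd
Round 5: pos1(id90) recv 90: ELECTED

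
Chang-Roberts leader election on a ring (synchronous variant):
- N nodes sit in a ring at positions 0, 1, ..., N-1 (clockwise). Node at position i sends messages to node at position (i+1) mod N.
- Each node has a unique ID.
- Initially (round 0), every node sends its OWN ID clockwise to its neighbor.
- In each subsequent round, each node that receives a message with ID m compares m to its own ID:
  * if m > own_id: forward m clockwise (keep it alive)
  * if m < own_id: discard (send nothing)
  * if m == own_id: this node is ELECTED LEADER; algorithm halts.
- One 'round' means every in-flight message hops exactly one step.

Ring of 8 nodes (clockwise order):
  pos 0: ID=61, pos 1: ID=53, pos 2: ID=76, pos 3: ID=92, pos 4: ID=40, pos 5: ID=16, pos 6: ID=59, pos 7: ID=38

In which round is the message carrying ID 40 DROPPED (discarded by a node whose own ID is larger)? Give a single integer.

Answer: 2

Derivation:
Round 1: pos1(id53) recv 61: fwd; pos2(id76) recv 53: drop; pos3(id92) recv 76: drop; pos4(id40) recv 92: fwd; pos5(id16) recv 40: fwd; pos6(id59) recv 16: drop; pos7(id38) recv 59: fwd; pos0(id61) recv 38: drop
Round 2: pos2(id76) recv 61: drop; pos5(id16) recv 92: fwd; pos6(id59) recv 40: drop; pos0(id61) recv 59: drop
Round 3: pos6(id59) recv 92: fwd
Round 4: pos7(id38) recv 92: fwd
Round 5: pos0(id61) recv 92: fwd
Round 6: pos1(id53) recv 92: fwd
Round 7: pos2(id76) recv 92: fwd
Round 8: pos3(id92) recv 92: ELECTED
Message ID 40 originates at pos 4; dropped at pos 6 in round 2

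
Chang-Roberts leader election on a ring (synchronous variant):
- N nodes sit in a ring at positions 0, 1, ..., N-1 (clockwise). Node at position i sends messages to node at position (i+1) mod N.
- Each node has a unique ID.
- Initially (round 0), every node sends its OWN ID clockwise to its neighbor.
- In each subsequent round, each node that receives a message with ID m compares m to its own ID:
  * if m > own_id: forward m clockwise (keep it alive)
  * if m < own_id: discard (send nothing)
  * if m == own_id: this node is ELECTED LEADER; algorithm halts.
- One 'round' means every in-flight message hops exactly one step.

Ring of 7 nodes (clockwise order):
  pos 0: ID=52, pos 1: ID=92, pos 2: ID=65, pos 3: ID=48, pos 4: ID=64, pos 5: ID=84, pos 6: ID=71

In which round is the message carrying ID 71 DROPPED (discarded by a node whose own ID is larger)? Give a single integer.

Round 1: pos1(id92) recv 52: drop; pos2(id65) recv 92: fwd; pos3(id48) recv 65: fwd; pos4(id64) recv 48: drop; pos5(id84) recv 64: drop; pos6(id71) recv 84: fwd; pos0(id52) recv 71: fwd
Round 2: pos3(id48) recv 92: fwd; pos4(id64) recv 65: fwd; pos0(id52) recv 84: fwd; pos1(id92) recv 71: drop
Round 3: pos4(id64) recv 92: fwd; pos5(id84) recv 65: drop; pos1(id92) recv 84: drop
Round 4: pos5(id84) recv 92: fwd
Round 5: pos6(id71) recv 92: fwd
Round 6: pos0(id52) recv 92: fwd
Round 7: pos1(id92) recv 92: ELECTED
Message ID 71 originates at pos 6; dropped at pos 1 in round 2

Answer: 2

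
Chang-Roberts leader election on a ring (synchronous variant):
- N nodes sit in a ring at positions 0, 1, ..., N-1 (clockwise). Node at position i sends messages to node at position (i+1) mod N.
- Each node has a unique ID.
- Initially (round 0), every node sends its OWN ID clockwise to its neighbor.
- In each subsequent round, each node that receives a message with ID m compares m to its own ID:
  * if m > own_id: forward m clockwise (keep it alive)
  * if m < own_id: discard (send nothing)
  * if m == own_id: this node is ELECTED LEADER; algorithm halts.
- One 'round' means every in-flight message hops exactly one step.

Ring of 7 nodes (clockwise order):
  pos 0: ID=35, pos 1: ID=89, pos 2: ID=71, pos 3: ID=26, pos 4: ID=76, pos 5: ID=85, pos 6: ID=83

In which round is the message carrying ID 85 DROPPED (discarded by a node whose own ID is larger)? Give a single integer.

Answer: 3

Derivation:
Round 1: pos1(id89) recv 35: drop; pos2(id71) recv 89: fwd; pos3(id26) recv 71: fwd; pos4(id76) recv 26: drop; pos5(id85) recv 76: drop; pos6(id83) recv 85: fwd; pos0(id35) recv 83: fwd
Round 2: pos3(id26) recv 89: fwd; pos4(id76) recv 71: drop; pos0(id35) recv 85: fwd; pos1(id89) recv 83: drop
Round 3: pos4(id76) recv 89: fwd; pos1(id89) recv 85: drop
Round 4: pos5(id85) recv 89: fwd
Round 5: pos6(id83) recv 89: fwd
Round 6: pos0(id35) recv 89: fwd
Round 7: pos1(id89) recv 89: ELECTED
Message ID 85 originates at pos 5; dropped at pos 1 in round 3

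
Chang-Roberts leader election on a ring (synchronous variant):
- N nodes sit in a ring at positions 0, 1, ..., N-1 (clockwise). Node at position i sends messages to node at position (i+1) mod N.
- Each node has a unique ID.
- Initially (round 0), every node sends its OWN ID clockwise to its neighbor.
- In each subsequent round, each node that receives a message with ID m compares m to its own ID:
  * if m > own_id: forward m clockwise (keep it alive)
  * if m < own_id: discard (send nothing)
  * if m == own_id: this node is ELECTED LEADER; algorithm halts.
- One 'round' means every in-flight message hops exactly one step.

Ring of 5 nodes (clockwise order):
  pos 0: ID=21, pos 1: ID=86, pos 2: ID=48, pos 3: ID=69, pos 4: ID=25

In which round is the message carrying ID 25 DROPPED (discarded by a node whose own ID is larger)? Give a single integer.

Answer: 2

Derivation:
Round 1: pos1(id86) recv 21: drop; pos2(id48) recv 86: fwd; pos3(id69) recv 48: drop; pos4(id25) recv 69: fwd; pos0(id21) recv 25: fwd
Round 2: pos3(id69) recv 86: fwd; pos0(id21) recv 69: fwd; pos1(id86) recv 25: drop
Round 3: pos4(id25) recv 86: fwd; pos1(id86) recv 69: drop
Round 4: pos0(id21) recv 86: fwd
Round 5: pos1(id86) recv 86: ELECTED
Message ID 25 originates at pos 4; dropped at pos 1 in round 2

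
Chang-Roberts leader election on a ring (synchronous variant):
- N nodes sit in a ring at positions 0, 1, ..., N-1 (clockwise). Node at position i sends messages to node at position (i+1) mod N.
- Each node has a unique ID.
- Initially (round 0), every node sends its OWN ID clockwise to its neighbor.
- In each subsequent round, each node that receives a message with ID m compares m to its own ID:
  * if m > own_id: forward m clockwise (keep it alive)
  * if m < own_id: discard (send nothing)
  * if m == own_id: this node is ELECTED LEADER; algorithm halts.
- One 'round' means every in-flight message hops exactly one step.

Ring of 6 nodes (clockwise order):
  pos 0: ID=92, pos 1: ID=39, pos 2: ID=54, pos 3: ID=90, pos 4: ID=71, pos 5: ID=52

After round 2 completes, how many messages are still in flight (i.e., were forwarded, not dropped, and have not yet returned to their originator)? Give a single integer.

Round 1: pos1(id39) recv 92: fwd; pos2(id54) recv 39: drop; pos3(id90) recv 54: drop; pos4(id71) recv 90: fwd; pos5(id52) recv 71: fwd; pos0(id92) recv 52: drop
Round 2: pos2(id54) recv 92: fwd; pos5(id52) recv 90: fwd; pos0(id92) recv 71: drop
After round 2: 2 messages still in flight

Answer: 2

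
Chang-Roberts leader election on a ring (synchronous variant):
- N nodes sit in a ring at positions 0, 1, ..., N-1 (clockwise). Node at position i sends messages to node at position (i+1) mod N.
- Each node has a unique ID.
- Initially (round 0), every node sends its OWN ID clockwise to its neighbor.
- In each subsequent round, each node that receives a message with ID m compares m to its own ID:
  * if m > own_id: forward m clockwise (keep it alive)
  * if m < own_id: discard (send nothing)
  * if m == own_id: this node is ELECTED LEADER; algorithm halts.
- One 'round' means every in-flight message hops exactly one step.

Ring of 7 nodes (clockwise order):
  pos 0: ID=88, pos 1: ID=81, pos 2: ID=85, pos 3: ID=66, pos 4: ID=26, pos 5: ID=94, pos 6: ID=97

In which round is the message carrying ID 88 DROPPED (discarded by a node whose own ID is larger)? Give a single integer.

Answer: 5

Derivation:
Round 1: pos1(id81) recv 88: fwd; pos2(id85) recv 81: drop; pos3(id66) recv 85: fwd; pos4(id26) recv 66: fwd; pos5(id94) recv 26: drop; pos6(id97) recv 94: drop; pos0(id88) recv 97: fwd
Round 2: pos2(id85) recv 88: fwd; pos4(id26) recv 85: fwd; pos5(id94) recv 66: drop; pos1(id81) recv 97: fwd
Round 3: pos3(id66) recv 88: fwd; pos5(id94) recv 85: drop; pos2(id85) recv 97: fwd
Round 4: pos4(id26) recv 88: fwd; pos3(id66) recv 97: fwd
Round 5: pos5(id94) recv 88: drop; pos4(id26) recv 97: fwd
Round 6: pos5(id94) recv 97: fwd
Round 7: pos6(id97) recv 97: ELECTED
Message ID 88 originates at pos 0; dropped at pos 5 in round 5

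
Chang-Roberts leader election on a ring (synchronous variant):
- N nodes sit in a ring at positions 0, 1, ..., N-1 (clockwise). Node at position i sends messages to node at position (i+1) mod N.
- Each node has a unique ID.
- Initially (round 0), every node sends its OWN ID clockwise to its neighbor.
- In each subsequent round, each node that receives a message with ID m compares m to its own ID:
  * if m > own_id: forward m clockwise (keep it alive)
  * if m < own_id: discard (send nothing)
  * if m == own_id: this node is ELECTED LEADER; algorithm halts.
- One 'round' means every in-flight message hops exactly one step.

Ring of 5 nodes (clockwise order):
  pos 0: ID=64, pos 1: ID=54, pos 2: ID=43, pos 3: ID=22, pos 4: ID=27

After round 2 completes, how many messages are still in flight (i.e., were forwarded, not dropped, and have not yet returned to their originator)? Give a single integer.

Answer: 3

Derivation:
Round 1: pos1(id54) recv 64: fwd; pos2(id43) recv 54: fwd; pos3(id22) recv 43: fwd; pos4(id27) recv 22: drop; pos0(id64) recv 27: drop
Round 2: pos2(id43) recv 64: fwd; pos3(id22) recv 54: fwd; pos4(id27) recv 43: fwd
After round 2: 3 messages still in flight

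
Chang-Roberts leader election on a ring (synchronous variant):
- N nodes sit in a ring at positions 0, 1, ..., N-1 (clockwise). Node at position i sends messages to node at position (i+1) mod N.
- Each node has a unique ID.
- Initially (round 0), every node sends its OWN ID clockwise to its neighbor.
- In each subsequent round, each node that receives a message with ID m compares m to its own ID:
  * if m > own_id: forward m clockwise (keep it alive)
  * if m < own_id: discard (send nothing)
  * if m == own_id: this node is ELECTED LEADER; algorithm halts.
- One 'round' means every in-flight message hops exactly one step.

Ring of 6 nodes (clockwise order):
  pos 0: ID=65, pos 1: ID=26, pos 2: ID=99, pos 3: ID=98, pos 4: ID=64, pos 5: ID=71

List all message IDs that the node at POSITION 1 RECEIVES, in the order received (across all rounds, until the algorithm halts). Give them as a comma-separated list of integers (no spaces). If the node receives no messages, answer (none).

Round 1: pos1(id26) recv 65: fwd; pos2(id99) recv 26: drop; pos3(id98) recv 99: fwd; pos4(id64) recv 98: fwd; pos5(id71) recv 64: drop; pos0(id65) recv 71: fwd
Round 2: pos2(id99) recv 65: drop; pos4(id64) recv 99: fwd; pos5(id71) recv 98: fwd; pos1(id26) recv 71: fwd
Round 3: pos5(id71) recv 99: fwd; pos0(id65) recv 98: fwd; pos2(id99) recv 71: drop
Round 4: pos0(id65) recv 99: fwd; pos1(id26) recv 98: fwd
Round 5: pos1(id26) recv 99: fwd; pos2(id99) recv 98: drop
Round 6: pos2(id99) recv 99: ELECTED

Answer: 65,71,98,99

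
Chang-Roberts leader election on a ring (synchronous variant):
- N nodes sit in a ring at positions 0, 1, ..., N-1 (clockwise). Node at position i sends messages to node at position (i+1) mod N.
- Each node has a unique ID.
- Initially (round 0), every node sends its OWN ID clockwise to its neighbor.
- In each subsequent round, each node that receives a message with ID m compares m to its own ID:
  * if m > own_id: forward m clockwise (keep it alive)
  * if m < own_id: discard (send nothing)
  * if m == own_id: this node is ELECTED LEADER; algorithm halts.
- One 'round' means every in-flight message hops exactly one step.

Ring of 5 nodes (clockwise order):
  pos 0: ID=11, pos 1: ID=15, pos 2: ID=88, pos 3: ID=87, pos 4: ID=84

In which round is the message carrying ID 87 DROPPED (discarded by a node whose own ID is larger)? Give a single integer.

Answer: 4

Derivation:
Round 1: pos1(id15) recv 11: drop; pos2(id88) recv 15: drop; pos3(id87) recv 88: fwd; pos4(id84) recv 87: fwd; pos0(id11) recv 84: fwd
Round 2: pos4(id84) recv 88: fwd; pos0(id11) recv 87: fwd; pos1(id15) recv 84: fwd
Round 3: pos0(id11) recv 88: fwd; pos1(id15) recv 87: fwd; pos2(id88) recv 84: drop
Round 4: pos1(id15) recv 88: fwd; pos2(id88) recv 87: drop
Round 5: pos2(id88) recv 88: ELECTED
Message ID 87 originates at pos 3; dropped at pos 2 in round 4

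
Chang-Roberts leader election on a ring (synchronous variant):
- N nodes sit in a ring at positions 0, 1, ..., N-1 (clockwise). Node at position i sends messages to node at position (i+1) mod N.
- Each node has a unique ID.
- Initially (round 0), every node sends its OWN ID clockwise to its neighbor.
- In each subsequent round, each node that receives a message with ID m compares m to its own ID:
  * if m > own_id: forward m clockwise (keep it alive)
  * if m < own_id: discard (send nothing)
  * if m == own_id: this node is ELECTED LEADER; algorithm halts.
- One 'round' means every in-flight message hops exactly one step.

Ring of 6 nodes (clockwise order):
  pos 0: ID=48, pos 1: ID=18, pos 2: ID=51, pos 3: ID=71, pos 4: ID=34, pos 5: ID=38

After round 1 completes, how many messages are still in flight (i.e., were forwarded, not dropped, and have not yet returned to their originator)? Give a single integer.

Answer: 2

Derivation:
Round 1: pos1(id18) recv 48: fwd; pos2(id51) recv 18: drop; pos3(id71) recv 51: drop; pos4(id34) recv 71: fwd; pos5(id38) recv 34: drop; pos0(id48) recv 38: drop
After round 1: 2 messages still in flight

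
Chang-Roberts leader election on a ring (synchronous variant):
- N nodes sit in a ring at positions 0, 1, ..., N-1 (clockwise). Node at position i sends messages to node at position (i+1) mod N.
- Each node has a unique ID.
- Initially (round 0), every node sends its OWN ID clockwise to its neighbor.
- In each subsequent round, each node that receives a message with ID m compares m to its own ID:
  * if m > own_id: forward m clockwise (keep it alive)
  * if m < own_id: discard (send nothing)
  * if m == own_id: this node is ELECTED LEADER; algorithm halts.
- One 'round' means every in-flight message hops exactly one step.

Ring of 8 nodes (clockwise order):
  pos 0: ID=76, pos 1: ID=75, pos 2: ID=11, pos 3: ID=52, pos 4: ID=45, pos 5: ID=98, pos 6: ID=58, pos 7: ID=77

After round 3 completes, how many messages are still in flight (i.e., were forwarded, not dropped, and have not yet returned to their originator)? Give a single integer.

Round 1: pos1(id75) recv 76: fwd; pos2(id11) recv 75: fwd; pos3(id52) recv 11: drop; pos4(id45) recv 52: fwd; pos5(id98) recv 45: drop; pos6(id58) recv 98: fwd; pos7(id77) recv 58: drop; pos0(id76) recv 77: fwd
Round 2: pos2(id11) recv 76: fwd; pos3(id52) recv 75: fwd; pos5(id98) recv 52: drop; pos7(id77) recv 98: fwd; pos1(id75) recv 77: fwd
Round 3: pos3(id52) recv 76: fwd; pos4(id45) recv 75: fwd; pos0(id76) recv 98: fwd; pos2(id11) recv 77: fwd
After round 3: 4 messages still in flight

Answer: 4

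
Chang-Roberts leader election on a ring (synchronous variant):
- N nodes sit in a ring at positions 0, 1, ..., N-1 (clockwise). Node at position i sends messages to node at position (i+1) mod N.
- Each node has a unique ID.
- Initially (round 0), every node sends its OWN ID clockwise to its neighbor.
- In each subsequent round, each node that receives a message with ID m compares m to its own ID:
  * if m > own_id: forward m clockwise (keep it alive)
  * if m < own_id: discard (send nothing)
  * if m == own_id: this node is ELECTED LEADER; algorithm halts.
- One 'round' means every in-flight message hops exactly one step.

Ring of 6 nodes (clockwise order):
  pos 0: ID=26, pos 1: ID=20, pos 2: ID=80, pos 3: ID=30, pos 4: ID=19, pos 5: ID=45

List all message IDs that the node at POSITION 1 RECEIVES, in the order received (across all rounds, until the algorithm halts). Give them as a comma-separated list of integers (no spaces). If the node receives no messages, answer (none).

Round 1: pos1(id20) recv 26: fwd; pos2(id80) recv 20: drop; pos3(id30) recv 80: fwd; pos4(id19) recv 30: fwd; pos5(id45) recv 19: drop; pos0(id26) recv 45: fwd
Round 2: pos2(id80) recv 26: drop; pos4(id19) recv 80: fwd; pos5(id45) recv 30: drop; pos1(id20) recv 45: fwd
Round 3: pos5(id45) recv 80: fwd; pos2(id80) recv 45: drop
Round 4: pos0(id26) recv 80: fwd
Round 5: pos1(id20) recv 80: fwd
Round 6: pos2(id80) recv 80: ELECTED

Answer: 26,45,80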